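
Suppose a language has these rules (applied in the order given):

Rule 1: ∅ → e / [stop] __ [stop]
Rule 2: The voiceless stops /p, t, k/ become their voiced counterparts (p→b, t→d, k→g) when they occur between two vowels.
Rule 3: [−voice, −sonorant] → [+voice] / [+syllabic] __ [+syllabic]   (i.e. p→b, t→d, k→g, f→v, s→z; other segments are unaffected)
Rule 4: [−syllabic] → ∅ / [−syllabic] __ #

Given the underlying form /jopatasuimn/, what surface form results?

Rule 1 (stop-cluster e-epenthesis): no segment meets the environment; /jopatasuimn/ is unchanged.
Rule 2 (intervocalic voicing): /p/ is a voiceless stop between vowels /o/ and /a/, so it voices to [b]. /t/ is a voiceless stop between vowels /a/ and /a/, so it voices to [d]. /jopatasuimn/ → jobadasuimn.
Rule 3 (intervocalic voicing): /s/ is a voiceless obstruent between vowels /a/ and /u/, so it voices to [z]. /jobadasuimn/ → jobadazuimn.
Rule 4 (final cluster simplification): /n/ is the second consonant of a word-final cluster /mn/, so it deletes. /jobadazuimn/ → jobadazuim.

jobadazuim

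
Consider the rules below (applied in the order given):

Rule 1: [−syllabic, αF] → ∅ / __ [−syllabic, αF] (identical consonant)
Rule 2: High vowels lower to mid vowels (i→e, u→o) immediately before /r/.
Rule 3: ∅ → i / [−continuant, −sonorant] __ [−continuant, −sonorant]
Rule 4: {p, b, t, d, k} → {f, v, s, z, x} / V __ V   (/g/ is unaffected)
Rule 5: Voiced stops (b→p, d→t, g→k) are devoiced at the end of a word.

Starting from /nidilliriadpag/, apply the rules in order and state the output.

Rule 1 (degemination): /ll/ is a geminate; the first /l/ deletes. /nidilliriadpag/ → nidiliriadpag.
Rule 2 (pre-rhotic lowering): /i/ is a high vowel immediately before /r/, so it lowers to [e]. /nidiliriadpag/ → nidileriadpag.
Rule 3 (stop-cluster i-epenthesis): /d/ and /p/ form a stop–stop cluster, so [i] is inserted between them. /nidileriadpag/ → nidileriadipag.
Rule 4 (intervocalic spirantization): /d/ is a stop between vowels /i/ and /i/, so it spirantizes to the fricative [z]. /d/ is a stop between vowels /a/ and /i/, so it spirantizes to the fricative [z]. /p/ is a stop between vowels /i/ and /a/, so it spirantizes to the fricative [f]. /nidileriadipag/ → nizileriazifag.
Rule 5 (final devoicing): /g/ is a voiced stop in word-final position, so it devoices to [k]. /nizileriazifag/ → nizileriazifak.

nizileriazifak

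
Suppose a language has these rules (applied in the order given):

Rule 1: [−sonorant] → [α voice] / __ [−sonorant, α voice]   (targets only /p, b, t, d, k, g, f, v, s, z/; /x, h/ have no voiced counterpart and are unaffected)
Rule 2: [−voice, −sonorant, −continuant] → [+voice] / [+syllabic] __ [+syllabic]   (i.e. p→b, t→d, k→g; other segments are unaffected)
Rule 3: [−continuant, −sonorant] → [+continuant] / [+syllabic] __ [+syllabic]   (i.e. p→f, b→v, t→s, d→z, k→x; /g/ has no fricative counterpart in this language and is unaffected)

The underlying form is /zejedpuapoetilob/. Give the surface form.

zejetpuavoezilob

Rule 1 (regressive voicing assimilation): /d/ precedes the voiceless obstruent /p/, so it devoices to [t] by assimilation. /zejedpuapoetilob/ → zejetpuapoetilob.
Rule 2 (intervocalic voicing): /p/ is a voiceless stop between vowels /a/ and /o/, so it voices to [b]. /t/ is a voiceless stop between vowels /e/ and /i/, so it voices to [d]. /zejetpuapoetilob/ → zejetpuaboedilob.
Rule 3 (intervocalic spirantization): /b/ is a stop between vowels /a/ and /o/, so it spirantizes to the fricative [v]. /d/ is a stop between vowels /e/ and /i/, so it spirantizes to the fricative [z]. /zejetpuaboedilob/ → zejetpuavoezilob.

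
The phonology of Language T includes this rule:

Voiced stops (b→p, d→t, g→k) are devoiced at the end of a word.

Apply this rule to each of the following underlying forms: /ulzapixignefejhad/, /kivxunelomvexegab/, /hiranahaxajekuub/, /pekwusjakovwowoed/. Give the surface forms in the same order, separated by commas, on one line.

ulzapixignefejhat, kivxunelomvexegap, hiranahaxajekuup, pekwusjakovwowoet

/ulzapixignefejhad/: /d/ is a voiced stop in word-final position, so it devoices to [t]. → [ulzapixignefejhat].
/kivxunelomvexegab/: /b/ is a voiced stop in word-final position, so it devoices to [p]. → [kivxunelomvexegap].
/hiranahaxajekuub/: /b/ is a voiced stop in word-final position, so it devoices to [p]. → [hiranahaxajekuup].
/pekwusjakovwowoed/: /d/ is a voiced stop in word-final position, so it devoices to [t]. → [pekwusjakovwowoet].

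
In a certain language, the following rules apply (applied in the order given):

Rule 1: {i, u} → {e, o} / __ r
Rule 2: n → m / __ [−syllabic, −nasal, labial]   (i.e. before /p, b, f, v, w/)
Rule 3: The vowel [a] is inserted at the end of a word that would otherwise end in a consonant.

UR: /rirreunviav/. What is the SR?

Rule 1 (pre-rhotic lowering): /i/ is a high vowel immediately before /r/, so it lowers to [e]. /rirreunviav/ → rerreunviav.
Rule 2 (nasal place assimilation): /n/ precedes the labial consonant /v/, so it assimilates in place to [m]. /rerreunviav/ → rerreumviav.
Rule 3 (final a-epenthesis): the form ends in the consonant /v/, so [a] is inserted word-finally. /rerreumviav/ → rerreumviava.

rerreumviava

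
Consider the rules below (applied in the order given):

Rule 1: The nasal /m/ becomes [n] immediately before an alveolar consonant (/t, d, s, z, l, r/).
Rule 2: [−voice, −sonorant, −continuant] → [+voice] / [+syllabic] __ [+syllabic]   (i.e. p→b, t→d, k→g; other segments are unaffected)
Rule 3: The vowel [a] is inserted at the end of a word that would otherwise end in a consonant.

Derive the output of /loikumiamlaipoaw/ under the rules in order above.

Rule 1 (nasal place assimilation): /m/ precedes the alveolar consonant /l/, so it assimilates in place to [n]. /loikumiamlaipoaw/ → loikumianlaipoaw.
Rule 2 (intervocalic voicing): /k/ is a voiceless stop between vowels /i/ and /u/, so it voices to [g]. /p/ is a voiceless stop between vowels /i/ and /o/, so it voices to [b]. /loikumianlaipoaw/ → loigumianlaiboaw.
Rule 3 (final a-epenthesis): the form ends in the consonant /w/, so [a] is inserted word-finally. /loigumianlaiboaw/ → loigumianlaiboawa.

loigumianlaiboawa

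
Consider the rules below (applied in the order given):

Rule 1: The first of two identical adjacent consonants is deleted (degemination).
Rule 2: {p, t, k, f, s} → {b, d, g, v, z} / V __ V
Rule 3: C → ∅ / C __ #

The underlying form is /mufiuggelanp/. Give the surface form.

Rule 1 (degemination): /gg/ is a geminate; the first /g/ deletes. /mufiuggelanp/ → mufiugelanp.
Rule 2 (intervocalic voicing): /f/ is a voiceless obstruent between vowels /u/ and /i/, so it voices to [v]. /mufiugelanp/ → muviugelanp.
Rule 3 (final cluster simplification): /p/ is the second consonant of a word-final cluster /np/, so it deletes. /muviugelanp/ → muviugelan.

muviugelan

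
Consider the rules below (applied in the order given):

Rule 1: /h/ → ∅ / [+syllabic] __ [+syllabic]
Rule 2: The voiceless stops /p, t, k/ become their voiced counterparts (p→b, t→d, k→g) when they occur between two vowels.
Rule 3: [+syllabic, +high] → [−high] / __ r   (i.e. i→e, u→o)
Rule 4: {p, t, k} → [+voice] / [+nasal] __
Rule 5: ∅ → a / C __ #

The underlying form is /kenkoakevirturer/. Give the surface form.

kengoagevertorera

Rule 1 (intervocalic h-deletion): no segment meets the environment; /kenkoakevirturer/ is unchanged.
Rule 2 (intervocalic voicing): /k/ is a voiceless stop between vowels /a/ and /e/, so it voices to [g]. /kenkoakevirturer/ → kenkoagevirturer.
Rule 3 (pre-rhotic lowering): /i/ is a high vowel immediately before /r/, so it lowers to [e]. /u/ is a high vowel immediately before /r/, so it lowers to [o]. /kenkoagevirturer/ → kenkoagevertorer.
Rule 4 (post-nasal voicing): /k/ is a voiceless stop immediately after the nasal /n/, so it voices to [g]. /kenkoagevertorer/ → kengoagevertorer.
Rule 5 (final a-epenthesis): the form ends in the consonant /r/, so [a] is inserted word-finally. /kengoagevertorer/ → kengoagevertorera.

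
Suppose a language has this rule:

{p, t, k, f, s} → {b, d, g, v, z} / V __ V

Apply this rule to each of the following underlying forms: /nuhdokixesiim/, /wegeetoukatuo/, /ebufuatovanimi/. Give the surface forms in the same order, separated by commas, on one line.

nuhdogixeziim, wegeedougaduo, ebuvuadovanimi

/nuhdokixesiim/: /k/ is a voiceless obstruent between vowels /o/ and /i/, so it voices to [g]. /s/ is a voiceless obstruent between vowels /e/ and /i/, so it voices to [z]. → [nuhdogixeziim].
/wegeetoukatuo/: /t/ is a voiceless obstruent between vowels /e/ and /o/, so it voices to [d]. /k/ is a voiceless obstruent between vowels /u/ and /a/, so it voices to [g]. /t/ is a voiceless obstruent between vowels /a/ and /u/, so it voices to [d]. → [wegeedougaduo].
/ebufuatovanimi/: /f/ is a voiceless obstruent between vowels /u/ and /u/, so it voices to [v]. /t/ is a voiceless obstruent between vowels /a/ and /o/, so it voices to [d]. → [ebuvuadovanimi].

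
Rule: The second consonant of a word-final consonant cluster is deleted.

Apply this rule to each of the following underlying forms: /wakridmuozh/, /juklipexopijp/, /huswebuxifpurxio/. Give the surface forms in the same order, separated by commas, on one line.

/wakridmuozh/: /h/ is the second consonant of a word-final cluster /zh/, so it deletes. → [wakridmuoz].
/juklipexopijp/: /p/ is the second consonant of a word-final cluster /jp/, so it deletes. → [juklipexopij].
/huswebuxifpurxio/: the rule's environment is not met; surfaces unchanged as [huswebuxifpurxio].

wakridmuoz, juklipexopij, huswebuxifpurxio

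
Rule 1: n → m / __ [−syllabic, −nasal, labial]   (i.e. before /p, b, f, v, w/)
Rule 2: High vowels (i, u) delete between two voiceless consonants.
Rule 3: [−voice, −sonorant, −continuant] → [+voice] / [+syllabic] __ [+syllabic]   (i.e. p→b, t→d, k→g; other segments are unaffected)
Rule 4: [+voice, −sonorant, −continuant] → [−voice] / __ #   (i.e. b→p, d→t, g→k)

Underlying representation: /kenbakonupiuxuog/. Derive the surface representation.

Rule 1 (nasal place assimilation): /n/ precedes the labial consonant /b/, so it assimilates in place to [m]. /kenbakonupiuxuog/ → kembakonupiuxuog.
Rule 2 (high vowel syncope): no segment meets the environment; /kembakonupiuxuog/ is unchanged.
Rule 3 (intervocalic voicing): /k/ is a voiceless stop between vowels /a/ and /o/, so it voices to [g]. /p/ is a voiceless stop between vowels /u/ and /i/, so it voices to [b]. /kembakonupiuxuog/ → kembagonubiuxuog.
Rule 4 (final devoicing): /g/ is a voiced stop in word-final position, so it devoices to [k]. /kembagonubiuxuog/ → kembagonubiuxuok.

kembagonubiuxuok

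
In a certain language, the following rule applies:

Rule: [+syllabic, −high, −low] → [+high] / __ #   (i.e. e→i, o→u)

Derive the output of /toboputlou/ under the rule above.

toboputlou

No segment of /toboputlou/ meets the structural description of the rule, so the form surfaces unchanged.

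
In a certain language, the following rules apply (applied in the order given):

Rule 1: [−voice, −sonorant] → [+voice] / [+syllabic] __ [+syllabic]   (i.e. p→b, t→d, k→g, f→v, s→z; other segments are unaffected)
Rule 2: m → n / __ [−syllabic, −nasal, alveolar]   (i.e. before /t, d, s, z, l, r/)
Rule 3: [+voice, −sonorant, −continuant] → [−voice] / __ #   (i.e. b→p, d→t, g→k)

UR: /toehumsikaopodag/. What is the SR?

toehunsigaobodak

Rule 1 (intervocalic voicing): /k/ is a voiceless obstruent between vowels /i/ and /a/, so it voices to [g]. /p/ is a voiceless obstruent between vowels /o/ and /o/, so it voices to [b]. /toehumsikaopodag/ → toehumsigaobodag.
Rule 2 (nasal place assimilation): /m/ precedes the alveolar consonant /s/, so it assimilates in place to [n]. /toehumsigaobodag/ → toehunsigaobodag.
Rule 3 (final devoicing): /g/ is a voiced stop in word-final position, so it devoices to [k]. /toehunsigaobodag/ → toehunsigaobodak.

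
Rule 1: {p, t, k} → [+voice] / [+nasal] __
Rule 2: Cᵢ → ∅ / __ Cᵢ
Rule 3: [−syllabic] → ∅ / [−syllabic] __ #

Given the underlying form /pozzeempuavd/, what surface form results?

Rule 1 (post-nasal voicing): /p/ is a voiceless stop immediately after the nasal /m/, so it voices to [b]. /pozzeempuavd/ → pozzeembuavd.
Rule 2 (degemination): /zz/ is a geminate; the first /z/ deletes. /pozzeembuavd/ → pozeembuavd.
Rule 3 (final cluster simplification): /d/ is the second consonant of a word-final cluster /vd/, so it deletes. /pozeembuavd/ → pozeembuav.

pozeembuav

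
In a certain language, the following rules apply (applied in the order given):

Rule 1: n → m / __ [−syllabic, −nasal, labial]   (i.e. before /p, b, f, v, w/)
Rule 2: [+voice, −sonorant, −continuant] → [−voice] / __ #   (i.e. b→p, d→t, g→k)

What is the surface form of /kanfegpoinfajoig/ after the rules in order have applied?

kamfegpoimfajoik

Rule 1 (nasal place assimilation): /n/ precedes the labial consonant /f/, so it assimilates in place to [m]. /n/ precedes the labial consonant /f/, so it assimilates in place to [m]. /kanfegpoinfajoig/ → kamfegpoimfajoig.
Rule 2 (final devoicing): /g/ is a voiced stop in word-final position, so it devoices to [k]. /kamfegpoimfajoig/ → kamfegpoimfajoik.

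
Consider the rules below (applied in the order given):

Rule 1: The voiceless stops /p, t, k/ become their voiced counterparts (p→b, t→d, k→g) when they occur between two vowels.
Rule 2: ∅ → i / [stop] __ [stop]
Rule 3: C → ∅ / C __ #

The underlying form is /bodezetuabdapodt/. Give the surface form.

bodezeduabidabodit

Rule 1 (intervocalic voicing): /t/ is a voiceless stop between vowels /e/ and /u/, so it voices to [d]. /p/ is a voiceless stop between vowels /a/ and /o/, so it voices to [b]. /bodezetuabdapodt/ → bodezeduabdabodt.
Rule 2 (stop-cluster i-epenthesis): /b/ and /d/ form a stop–stop cluster, so [i] is inserted between them. /d/ and /t/ form a stop–stop cluster, so [i] is inserted between them. /bodezeduabdabodt/ → bodezeduabidabodit.
Rule 3 (final cluster simplification): no segment meets the environment; /bodezeduabidabodit/ is unchanged.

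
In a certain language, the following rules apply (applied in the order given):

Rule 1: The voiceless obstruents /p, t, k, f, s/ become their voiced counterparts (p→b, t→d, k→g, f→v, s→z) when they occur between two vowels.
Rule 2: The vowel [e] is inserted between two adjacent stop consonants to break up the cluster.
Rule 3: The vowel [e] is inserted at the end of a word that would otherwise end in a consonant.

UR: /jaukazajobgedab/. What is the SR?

jaugazajobegedabe

Rule 1 (intervocalic voicing): /k/ is a voiceless obstruent between vowels /u/ and /a/, so it voices to [g]. /jaukazajobgedab/ → jaugazajobgedab.
Rule 2 (stop-cluster e-epenthesis): /b/ and /g/ form a stop–stop cluster, so [e] is inserted between them. /jaugazajobgedab/ → jaugazajobegedab.
Rule 3 (final e-epenthesis): the form ends in the consonant /b/, so [e] is inserted word-finally. /jaugazajobegedab/ → jaugazajobegedabe.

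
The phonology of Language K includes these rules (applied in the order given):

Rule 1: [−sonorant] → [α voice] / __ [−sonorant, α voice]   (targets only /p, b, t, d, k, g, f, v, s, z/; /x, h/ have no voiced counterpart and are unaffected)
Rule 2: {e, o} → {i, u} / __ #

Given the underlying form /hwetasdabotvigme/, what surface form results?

Rule 1 (regressive voicing assimilation): /s/ precedes the voiced obstruent /d/, so it voices to [z] by assimilation. /t/ precedes the voiced obstruent /v/, so it voices to [d] by assimilation. /hwetasdabotvigme/ → hwetazdabodvigme.
Rule 2 (final vowel raising): /e/ is a mid vowel in word-final position, so it raises to [i]. /hwetazdabodvigme/ → hwetazdabodvigmi.

hwetazdabodvigmi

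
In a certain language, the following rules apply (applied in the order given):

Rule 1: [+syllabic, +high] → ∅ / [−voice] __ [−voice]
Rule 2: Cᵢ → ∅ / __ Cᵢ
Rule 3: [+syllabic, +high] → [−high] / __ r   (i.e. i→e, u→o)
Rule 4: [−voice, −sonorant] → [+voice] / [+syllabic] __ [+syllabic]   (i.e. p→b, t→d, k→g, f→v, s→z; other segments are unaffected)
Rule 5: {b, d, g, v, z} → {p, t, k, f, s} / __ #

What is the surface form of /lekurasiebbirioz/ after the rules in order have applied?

Rule 1 (high vowel syncope): no segment meets the environment; /lekurasiebbirioz/ is unchanged.
Rule 2 (degemination): /bb/ is a geminate; the first /b/ deletes. /lekurasiebbirioz/ → lekurasiebirioz.
Rule 3 (pre-rhotic lowering): /u/ is a high vowel immediately before /r/, so it lowers to [o]. /i/ is a high vowel immediately before /r/, so it lowers to [e]. /lekurasiebirioz/ → lekorasieberioz.
Rule 4 (intervocalic voicing): /k/ is a voiceless obstruent between vowels /e/ and /o/, so it voices to [g]. /s/ is a voiceless obstruent between vowels /a/ and /i/, so it voices to [z]. /lekorasieberioz/ → legorazieberioz.
Rule 5 (final devoicing): /z/ is a voiced obstruent in word-final position, so it devoices to [s]. /legorazieberioz/ → legorazieberios.

legorazieberios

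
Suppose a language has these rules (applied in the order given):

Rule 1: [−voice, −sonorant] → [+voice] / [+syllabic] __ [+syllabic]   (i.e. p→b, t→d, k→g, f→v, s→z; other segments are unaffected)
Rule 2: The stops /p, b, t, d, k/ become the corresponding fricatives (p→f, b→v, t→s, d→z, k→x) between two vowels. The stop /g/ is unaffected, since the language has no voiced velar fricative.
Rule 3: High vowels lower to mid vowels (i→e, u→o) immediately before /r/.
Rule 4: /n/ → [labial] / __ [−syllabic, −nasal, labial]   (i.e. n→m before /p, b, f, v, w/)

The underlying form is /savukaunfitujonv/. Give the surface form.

Rule 1 (intervocalic voicing): /k/ is a voiceless obstruent between vowels /u/ and /a/, so it voices to [g]. /t/ is a voiceless obstruent between vowels /i/ and /u/, so it voices to [d]. /savukaunfitujonv/ → savugaunfidujonv.
Rule 2 (intervocalic spirantization): /d/ is a stop between vowels /i/ and /u/, so it spirantizes to the fricative [z]. /savugaunfidujonv/ → savugaunfizujonv.
Rule 3 (pre-rhotic lowering): no segment meets the environment; /savugaunfizujonv/ is unchanged.
Rule 4 (nasal place assimilation): /n/ precedes the labial consonant /f/, so it assimilates in place to [m]. /n/ precedes the labial consonant /v/, so it assimilates in place to [m]. /savugaunfizujonv/ → savugaumfizujomv.

savugaumfizujomv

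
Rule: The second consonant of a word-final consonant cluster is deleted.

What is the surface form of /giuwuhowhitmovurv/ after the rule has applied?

/v/ is the second consonant of a word-final cluster /rv/, so it deletes.
The other instances of /g/, /w/, /h/, /t/, /m/, /v/, /r/ do not occur in the required environment and remain unchanged.
Surface form: [giuwuhowhitmovur].

giuwuhowhitmovur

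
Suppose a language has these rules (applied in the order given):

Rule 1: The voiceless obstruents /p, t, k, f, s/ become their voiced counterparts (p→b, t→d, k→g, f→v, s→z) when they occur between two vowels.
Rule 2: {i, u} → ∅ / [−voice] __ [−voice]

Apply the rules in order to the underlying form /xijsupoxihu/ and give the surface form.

Rule 1 (intervocalic voicing): /p/ is a voiceless obstruent between vowels /u/ and /o/, so it voices to [b]. /xijsupoxihu/ → xijsuboxihu.
Rule 2 (high vowel syncope): /i/ is a high vowel flanked by voiceless consonants /x/ and /h/, so it deletes. /xijsuboxihu/ → xijsuboxhu.

xijsuboxhu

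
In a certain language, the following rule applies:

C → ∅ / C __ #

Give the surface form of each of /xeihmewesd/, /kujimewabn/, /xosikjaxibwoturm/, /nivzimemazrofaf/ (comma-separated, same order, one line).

/xeihmewesd/: /d/ is the second consonant of a word-final cluster /sd/, so it deletes. → [xeihmewes].
/kujimewabn/: /n/ is the second consonant of a word-final cluster /bn/, so it deletes. → [kujimewab].
/xosikjaxibwoturm/: /m/ is the second consonant of a word-final cluster /rm/, so it deletes. → [xosikjaxibwotur].
/nivzimemazrofaf/: the rule's environment is not met; surfaces unchanged as [nivzimemazrofaf].

xeihmewes, kujimewab, xosikjaxibwotur, nivzimemazrofaf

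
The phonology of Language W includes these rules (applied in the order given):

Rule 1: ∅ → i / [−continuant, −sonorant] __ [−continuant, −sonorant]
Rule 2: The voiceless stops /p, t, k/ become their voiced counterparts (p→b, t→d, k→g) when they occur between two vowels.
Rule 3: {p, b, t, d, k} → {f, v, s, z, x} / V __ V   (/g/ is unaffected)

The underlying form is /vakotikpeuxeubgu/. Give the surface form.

vagozigiveuxeuvigu

Rule 1 (stop-cluster i-epenthesis): /k/ and /p/ form a stop–stop cluster, so [i] is inserted between them. /b/ and /g/ form a stop–stop cluster, so [i] is inserted between them. /vakotikpeuxeubgu/ → vakotikipeuxeubigu.
Rule 2 (intervocalic voicing): /k/ is a voiceless stop between vowels /a/ and /o/, so it voices to [g]. /t/ is a voiceless stop between vowels /o/ and /i/, so it voices to [d]. /k/ is a voiceless stop between vowels /i/ and /i/, so it voices to [g]. /p/ is a voiceless stop between vowels /i/ and /e/, so it voices to [b]. /vakotikipeuxeubigu/ → vagodigibeuxeubigu.
Rule 3 (intervocalic spirantization): /d/ is a stop between vowels /o/ and /i/, so it spirantizes to the fricative [z]. /b/ is a stop between vowels /i/ and /e/, so it spirantizes to the fricative [v]. /b/ is a stop between vowels /u/ and /i/, so it spirantizes to the fricative [v]. /vagodigibeuxeubigu/ → vagozigiveuxeuvigu.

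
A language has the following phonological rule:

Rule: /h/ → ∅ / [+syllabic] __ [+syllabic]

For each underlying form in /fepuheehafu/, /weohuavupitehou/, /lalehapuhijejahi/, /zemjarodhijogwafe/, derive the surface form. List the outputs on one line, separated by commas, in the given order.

fepueeafu, weouavupiteou, laleapuijejai, zemjarodhijogwafe

/fepuheehafu/: /h/ occurs between vowels /u/ and /e/, so it deletes. /h/ occurs between vowels /e/ and /a/, so it deletes. → [fepueeafu].
/weohuavupitehou/: /h/ occurs between vowels /o/ and /u/, so it deletes. /h/ occurs between vowels /e/ and /o/, so it deletes. → [weouavupiteou].
/lalehapuhijejahi/: /h/ occurs between vowels /e/ and /a/, so it deletes. /h/ occurs between vowels /u/ and /i/, so it deletes. /h/ occurs between vowels /a/ and /i/, so it deletes. → [laleapuijejai].
/zemjarodhijogwafe/: the rule's environment is not met; surfaces unchanged as [zemjarodhijogwafe].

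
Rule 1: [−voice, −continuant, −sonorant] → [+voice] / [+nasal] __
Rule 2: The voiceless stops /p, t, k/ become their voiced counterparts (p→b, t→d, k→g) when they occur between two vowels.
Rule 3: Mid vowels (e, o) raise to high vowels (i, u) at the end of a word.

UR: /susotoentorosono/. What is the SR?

Rule 1 (post-nasal voicing): /t/ is a voiceless stop immediately after the nasal /n/, so it voices to [d]. /susotoentorosono/ → susotoendorosono.
Rule 2 (intervocalic voicing): /t/ is a voiceless stop between vowels /o/ and /o/, so it voices to [d]. /susotoendorosono/ → susodoendorosono.
Rule 3 (final vowel raising): /o/ is a mid vowel in word-final position, so it raises to [u]. /susodoendorosono/ → susodoendorosonu.

susodoendorosonu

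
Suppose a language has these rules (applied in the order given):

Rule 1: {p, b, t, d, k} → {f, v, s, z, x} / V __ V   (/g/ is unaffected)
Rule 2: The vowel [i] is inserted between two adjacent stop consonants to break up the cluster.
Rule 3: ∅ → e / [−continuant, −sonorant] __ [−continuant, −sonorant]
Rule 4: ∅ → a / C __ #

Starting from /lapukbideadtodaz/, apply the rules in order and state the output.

lafukibizeaditozaza

Rule 1 (intervocalic spirantization): /p/ is a stop between vowels /a/ and /u/, so it spirantizes to the fricative [f]. /d/ is a stop between vowels /i/ and /e/, so it spirantizes to the fricative [z]. /d/ is a stop between vowels /o/ and /a/, so it spirantizes to the fricative [z]. /lapukbideadtodaz/ → lafukbizeadtozaz.
Rule 2 (stop-cluster i-epenthesis): /k/ and /b/ form a stop–stop cluster, so [i] is inserted between them. /d/ and /t/ form a stop–stop cluster, so [i] is inserted between them. /lafukbizeadtozaz/ → lafukibizeaditozaz.
Rule 3 (stop-cluster e-epenthesis): no segment meets the environment; /lafukibizeaditozaz/ is unchanged.
Rule 4 (final a-epenthesis): the form ends in the consonant /z/, so [a] is inserted word-finally. /lafukibizeaditozaz/ → lafukibizeaditozaza.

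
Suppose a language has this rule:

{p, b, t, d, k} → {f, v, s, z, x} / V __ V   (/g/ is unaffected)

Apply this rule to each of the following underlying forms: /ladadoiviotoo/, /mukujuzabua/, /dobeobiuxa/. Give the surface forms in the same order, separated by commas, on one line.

lazazoiviosoo, muxujuzavua, doveoviuxa

/ladadoiviotoo/: /d/ is a stop between vowels /a/ and /a/, so it spirantizes to the fricative [z]. /d/ is a stop between vowels /a/ and /o/, so it spirantizes to the fricative [z]. /t/ is a stop between vowels /o/ and /o/, so it spirantizes to the fricative [s]. → [lazazoiviosoo].
/mukujuzabua/: /k/ is a stop between vowels /u/ and /u/, so it spirantizes to the fricative [x]. /b/ is a stop between vowels /a/ and /u/, so it spirantizes to the fricative [v]. → [muxujuzavua].
/dobeobiuxa/: /b/ is a stop between vowels /o/ and /e/, so it spirantizes to the fricative [v]. /b/ is a stop between vowels /o/ and /i/, so it spirantizes to the fricative [v]. → [doveoviuxa].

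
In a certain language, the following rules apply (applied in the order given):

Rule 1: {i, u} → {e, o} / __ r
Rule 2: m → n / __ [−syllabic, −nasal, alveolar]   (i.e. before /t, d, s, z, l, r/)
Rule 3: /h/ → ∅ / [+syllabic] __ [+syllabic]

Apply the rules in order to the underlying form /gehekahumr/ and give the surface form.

geekaunr

Rule 1 (pre-rhotic lowering): no segment meets the environment; /gehekahumr/ is unchanged.
Rule 2 (nasal place assimilation): /m/ precedes the alveolar consonant /r/, so it assimilates in place to [n]. /gehekahumr/ → gehekahunr.
Rule 3 (intervocalic h-deletion): /h/ occurs between vowels /e/ and /e/, so it deletes. /h/ occurs between vowels /a/ and /u/, so it deletes. /gehekahunr/ → geekaunr.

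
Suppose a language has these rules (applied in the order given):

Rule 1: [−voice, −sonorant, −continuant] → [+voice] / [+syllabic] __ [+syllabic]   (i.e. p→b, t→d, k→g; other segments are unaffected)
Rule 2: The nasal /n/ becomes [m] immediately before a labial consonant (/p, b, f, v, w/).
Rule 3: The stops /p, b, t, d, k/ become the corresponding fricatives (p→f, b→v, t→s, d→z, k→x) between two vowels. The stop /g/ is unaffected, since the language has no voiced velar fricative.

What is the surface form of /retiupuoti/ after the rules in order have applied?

Rule 1 (intervocalic voicing): /t/ is a voiceless stop between vowels /e/ and /i/, so it voices to [d]. /p/ is a voiceless stop between vowels /u/ and /u/, so it voices to [b]. /t/ is a voiceless stop between vowels /o/ and /i/, so it voices to [d]. /retiupuoti/ → rediubuodi.
Rule 2 (nasal place assimilation): no segment meets the environment; /rediubuodi/ is unchanged.
Rule 3 (intervocalic spirantization): /d/ is a stop between vowels /e/ and /i/, so it spirantizes to the fricative [z]. /b/ is a stop between vowels /u/ and /u/, so it spirantizes to the fricative [v]. /d/ is a stop between vowels /o/ and /i/, so it spirantizes to the fricative [z]. /rediubuodi/ → reziuvuozi.

reziuvuozi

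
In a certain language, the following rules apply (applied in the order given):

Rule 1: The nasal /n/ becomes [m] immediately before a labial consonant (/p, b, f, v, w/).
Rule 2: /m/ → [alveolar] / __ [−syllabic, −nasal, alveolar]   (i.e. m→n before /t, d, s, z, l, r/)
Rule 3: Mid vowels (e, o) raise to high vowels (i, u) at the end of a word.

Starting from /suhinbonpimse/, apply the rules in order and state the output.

Rule 1 (nasal place assimilation): /n/ precedes the labial consonant /b/, so it assimilates in place to [m]. /n/ precedes the labial consonant /p/, so it assimilates in place to [m]. /suhinbonpimse/ → suhimbompimse.
Rule 2 (nasal place assimilation): /m/ precedes the alveolar consonant /s/, so it assimilates in place to [n]. /suhimbompimse/ → suhimbompinse.
Rule 3 (final vowel raising): /e/ is a mid vowel in word-final position, so it raises to [i]. /suhimbompinse/ → suhimbompinsi.

suhimbompinsi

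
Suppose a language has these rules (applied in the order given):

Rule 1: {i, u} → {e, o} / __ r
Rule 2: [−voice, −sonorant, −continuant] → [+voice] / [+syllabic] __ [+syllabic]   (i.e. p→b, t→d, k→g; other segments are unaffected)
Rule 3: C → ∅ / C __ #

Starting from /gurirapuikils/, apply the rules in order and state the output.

gorerabuigil

Rule 1 (pre-rhotic lowering): /u/ is a high vowel immediately before /r/, so it lowers to [o]. /i/ is a high vowel immediately before /r/, so it lowers to [e]. /gurirapuikils/ → gorerapuikils.
Rule 2 (intervocalic voicing): /p/ is a voiceless stop between vowels /a/ and /u/, so it voices to [b]. /k/ is a voiceless stop between vowels /i/ and /i/, so it voices to [g]. /gorerapuikils/ → gorerabuigils.
Rule 3 (final cluster simplification): /s/ is the second consonant of a word-final cluster /ls/, so it deletes. /gorerabuigils/ → gorerabuigil.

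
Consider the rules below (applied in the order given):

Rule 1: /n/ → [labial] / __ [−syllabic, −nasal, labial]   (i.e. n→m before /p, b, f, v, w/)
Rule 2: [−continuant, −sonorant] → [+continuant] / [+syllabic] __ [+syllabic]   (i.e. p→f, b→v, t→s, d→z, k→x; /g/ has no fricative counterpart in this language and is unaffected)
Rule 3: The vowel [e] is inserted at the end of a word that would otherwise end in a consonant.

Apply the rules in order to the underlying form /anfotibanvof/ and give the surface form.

amfosivamvofe

Rule 1 (nasal place assimilation): /n/ precedes the labial consonant /f/, so it assimilates in place to [m]. /n/ precedes the labial consonant /v/, so it assimilates in place to [m]. /anfotibanvof/ → amfotibamvof.
Rule 2 (intervocalic spirantization): /t/ is a stop between vowels /o/ and /i/, so it spirantizes to the fricative [s]. /b/ is a stop between vowels /i/ and /a/, so it spirantizes to the fricative [v]. /amfotibamvof/ → amfosivamvof.
Rule 3 (final e-epenthesis): the form ends in the consonant /f/, so [e] is inserted word-finally. /amfosivamvof/ → amfosivamvofe.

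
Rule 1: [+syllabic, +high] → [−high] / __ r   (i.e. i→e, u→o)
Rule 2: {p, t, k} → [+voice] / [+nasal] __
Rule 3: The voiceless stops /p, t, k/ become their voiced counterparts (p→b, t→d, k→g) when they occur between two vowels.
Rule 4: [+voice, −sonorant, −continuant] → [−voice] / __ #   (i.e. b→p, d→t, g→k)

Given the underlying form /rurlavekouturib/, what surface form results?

rorlavegoudorip

Rule 1 (pre-rhotic lowering): /u/ is a high vowel immediately before /r/, so it lowers to [o]. /u/ is a high vowel immediately before /r/, so it lowers to [o]. /rurlavekouturib/ → rorlavekoutorib.
Rule 2 (post-nasal voicing): no segment meets the environment; /rorlavekoutorib/ is unchanged.
Rule 3 (intervocalic voicing): /k/ is a voiceless stop between vowels /e/ and /o/, so it voices to [g]. /t/ is a voiceless stop between vowels /u/ and /o/, so it voices to [d]. /rorlavekoutorib/ → rorlavegoudorib.
Rule 4 (final devoicing): /b/ is a voiced stop in word-final position, so it devoices to [p]. /rorlavegoudorib/ → rorlavegoudorip.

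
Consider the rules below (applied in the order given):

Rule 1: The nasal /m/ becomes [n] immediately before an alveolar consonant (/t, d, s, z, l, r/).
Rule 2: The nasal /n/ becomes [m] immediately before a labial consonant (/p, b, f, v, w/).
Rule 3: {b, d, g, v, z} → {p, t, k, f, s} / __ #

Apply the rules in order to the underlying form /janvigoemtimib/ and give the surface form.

Rule 1 (nasal place assimilation): /m/ precedes the alveolar consonant /t/, so it assimilates in place to [n]. /janvigoemtimib/ → janvigoentimib.
Rule 2 (nasal place assimilation): /n/ precedes the labial consonant /v/, so it assimilates in place to [m]. /janvigoentimib/ → jamvigoentimib.
Rule 3 (final devoicing): /b/ is a voiced obstruent in word-final position, so it devoices to [p]. /jamvigoentimib/ → jamvigoentimip.

jamvigoentimip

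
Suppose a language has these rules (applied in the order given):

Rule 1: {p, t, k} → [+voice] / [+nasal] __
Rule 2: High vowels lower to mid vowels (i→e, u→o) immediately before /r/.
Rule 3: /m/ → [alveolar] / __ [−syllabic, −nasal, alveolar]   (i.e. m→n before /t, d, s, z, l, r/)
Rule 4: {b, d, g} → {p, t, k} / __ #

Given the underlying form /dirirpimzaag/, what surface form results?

dererpinzaak

Rule 1 (post-nasal voicing): no segment meets the environment; /dirirpimzaag/ is unchanged.
Rule 2 (pre-rhotic lowering): /i/ is a high vowel immediately before /r/, so it lowers to [e]. /i/ is a high vowel immediately before /r/, so it lowers to [e]. /dirirpimzaag/ → dererpimzaag.
Rule 3 (nasal place assimilation): /m/ precedes the alveolar consonant /z/, so it assimilates in place to [n]. /dererpimzaag/ → dererpinzaag.
Rule 4 (final devoicing): /g/ is a voiced stop in word-final position, so it devoices to [k]. /dererpinzaag/ → dererpinzaak.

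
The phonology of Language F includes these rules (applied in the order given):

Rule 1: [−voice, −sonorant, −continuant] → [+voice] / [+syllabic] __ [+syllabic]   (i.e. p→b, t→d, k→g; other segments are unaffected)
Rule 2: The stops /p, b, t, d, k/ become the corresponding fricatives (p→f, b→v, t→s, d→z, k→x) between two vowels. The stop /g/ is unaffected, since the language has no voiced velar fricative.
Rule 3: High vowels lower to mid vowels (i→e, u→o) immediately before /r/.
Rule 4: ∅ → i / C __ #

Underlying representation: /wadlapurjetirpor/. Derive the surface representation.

Rule 1 (intervocalic voicing): /p/ is a voiceless stop between vowels /a/ and /u/, so it voices to [b]. /t/ is a voiceless stop between vowels /e/ and /i/, so it voices to [d]. /wadlapurjetirpor/ → wadlaburjedirpor.
Rule 2 (intervocalic spirantization): /b/ is a stop between vowels /a/ and /u/, so it spirantizes to the fricative [v]. /d/ is a stop between vowels /e/ and /i/, so it spirantizes to the fricative [z]. /wadlaburjedirpor/ → wadlavurjezirpor.
Rule 3 (pre-rhotic lowering): /u/ is a high vowel immediately before /r/, so it lowers to [o]. /i/ is a high vowel immediately before /r/, so it lowers to [e]. /wadlavurjezirpor/ → wadlavorjezerpor.
Rule 4 (final i-epenthesis): the form ends in the consonant /r/, so [i] is inserted word-finally. /wadlavorjezerpor/ → wadlavorjezerpori.

wadlavorjezerpori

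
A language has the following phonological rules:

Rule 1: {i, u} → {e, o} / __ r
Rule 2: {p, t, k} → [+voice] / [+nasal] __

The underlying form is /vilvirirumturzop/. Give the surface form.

Rule 1 (pre-rhotic lowering): /i/ is a high vowel immediately before /r/, so it lowers to [e]. /i/ is a high vowel immediately before /r/, so it lowers to [e]. /u/ is a high vowel immediately before /r/, so it lowers to [o]. /vilvirirumturzop/ → vilvererumtorzop.
Rule 2 (post-nasal voicing): /t/ is a voiceless stop immediately after the nasal /m/, so it voices to [d]. /vilvererumtorzop/ → vilvererumdorzop.

vilvererumdorzop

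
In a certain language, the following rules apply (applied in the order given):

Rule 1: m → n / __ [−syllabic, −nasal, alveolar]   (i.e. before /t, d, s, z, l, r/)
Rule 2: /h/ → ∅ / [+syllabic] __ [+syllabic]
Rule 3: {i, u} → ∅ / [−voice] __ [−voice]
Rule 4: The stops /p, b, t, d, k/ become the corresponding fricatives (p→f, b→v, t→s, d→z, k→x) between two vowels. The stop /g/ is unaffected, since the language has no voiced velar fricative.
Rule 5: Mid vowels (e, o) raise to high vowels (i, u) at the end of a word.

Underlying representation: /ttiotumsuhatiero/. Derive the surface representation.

Rule 1 (nasal place assimilation): /m/ precedes the alveolar consonant /s/, so it assimilates in place to [n]. /ttiotumsuhatiero/ → ttiotunsuhatiero.
Rule 2 (intervocalic h-deletion): /h/ occurs between vowels /u/ and /a/, so it deletes. /ttiotunsuhatiero/ → ttiotunsuatiero.
Rule 3 (high vowel syncope): no segment meets the environment; /ttiotunsuatiero/ is unchanged.
Rule 4 (intervocalic spirantization): /t/ is a stop between vowels /o/ and /u/, so it spirantizes to the fricative [s]. /t/ is a stop between vowels /a/ and /i/, so it spirantizes to the fricative [s]. /ttiotunsuatiero/ → ttiosunsuasiero.
Rule 5 (final vowel raising): /o/ is a mid vowel in word-final position, so it raises to [u]. /ttiosunsuasiero/ → ttiosunsuasieru.

ttiosunsuasieru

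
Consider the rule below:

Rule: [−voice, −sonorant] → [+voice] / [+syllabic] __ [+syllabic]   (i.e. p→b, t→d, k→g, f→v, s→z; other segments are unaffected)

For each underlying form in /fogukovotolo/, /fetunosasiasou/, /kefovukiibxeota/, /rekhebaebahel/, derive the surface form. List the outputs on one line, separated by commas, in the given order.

fogugovodolo, fedunozaziazou, kevovugiibxeoda, rekhebaebahel

/fogukovotolo/: /k/ is a voiceless obstruent between vowels /u/ and /o/, so it voices to [g]. /t/ is a voiceless obstruent between vowels /o/ and /o/, so it voices to [d]. → [fogugovodolo].
/fetunosasiasou/: /t/ is a voiceless obstruent between vowels /e/ and /u/, so it voices to [d]. /s/ is a voiceless obstruent between vowels /o/ and /a/, so it voices to [z]. /s/ is a voiceless obstruent between vowels /a/ and /i/, so it voices to [z]. /s/ is a voiceless obstruent between vowels /a/ and /o/, so it voices to [z]. → [fedunozaziazou].
/kefovukiibxeota/: /f/ is a voiceless obstruent between vowels /e/ and /o/, so it voices to [v]. /k/ is a voiceless obstruent between vowels /u/ and /i/, so it voices to [g]. /t/ is a voiceless obstruent between vowels /o/ and /a/, so it voices to [d]. → [kevovugiibxeoda].
/rekhebaebahel/: the rule's environment is not met; surfaces unchanged as [rekhebaebahel].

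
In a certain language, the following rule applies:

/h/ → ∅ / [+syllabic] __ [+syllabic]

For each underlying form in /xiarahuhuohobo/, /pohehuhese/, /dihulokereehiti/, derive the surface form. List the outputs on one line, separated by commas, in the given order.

/xiarahuhuohobo/: /h/ occurs between vowels /a/ and /u/, so it deletes. /h/ occurs between vowels /u/ and /u/, so it deletes. /h/ occurs between vowels /o/ and /o/, so it deletes. → [xiarauuoobo].
/pohehuhese/: /h/ occurs between vowels /o/ and /e/, so it deletes. /h/ occurs between vowels /e/ and /u/, so it deletes. /h/ occurs between vowels /u/ and /e/, so it deletes. → [poeuese].
/dihulokereehiti/: /h/ occurs between vowels /i/ and /u/, so it deletes. /h/ occurs between vowels /e/ and /i/, so it deletes. → [diulokereeiti].

xiarauuoobo, poeuese, diulokereeiti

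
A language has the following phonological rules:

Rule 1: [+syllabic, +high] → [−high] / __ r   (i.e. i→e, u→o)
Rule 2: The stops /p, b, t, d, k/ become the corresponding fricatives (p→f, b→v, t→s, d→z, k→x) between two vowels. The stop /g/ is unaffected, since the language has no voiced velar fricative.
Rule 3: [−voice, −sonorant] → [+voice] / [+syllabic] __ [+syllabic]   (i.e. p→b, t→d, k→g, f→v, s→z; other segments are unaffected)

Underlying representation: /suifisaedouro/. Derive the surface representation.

suivizaezooro

Rule 1 (pre-rhotic lowering): /u/ is a high vowel immediately before /r/, so it lowers to [o]. /suifisaedouro/ → suifisaedooro.
Rule 2 (intervocalic spirantization): /d/ is a stop between vowels /e/ and /o/, so it spirantizes to the fricative [z]. /suifisaedooro/ → suifisaezooro.
Rule 3 (intervocalic voicing): /f/ is a voiceless obstruent between vowels /i/ and /i/, so it voices to [v]. /s/ is a voiceless obstruent between vowels /i/ and /a/, so it voices to [z]. /suifisaezooro/ → suivizaezooro.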